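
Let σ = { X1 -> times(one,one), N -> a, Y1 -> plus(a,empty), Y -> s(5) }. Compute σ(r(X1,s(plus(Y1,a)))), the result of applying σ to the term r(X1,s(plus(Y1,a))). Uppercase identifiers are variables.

Replace each occurrence of X1 with times(one,one).
Replace each occurrence of Y1 with plus(a,empty).
Result: r(times(one,one),s(plus(plus(a,empty),a))).

r(times(one,one),s(plus(plus(a,empty),a)))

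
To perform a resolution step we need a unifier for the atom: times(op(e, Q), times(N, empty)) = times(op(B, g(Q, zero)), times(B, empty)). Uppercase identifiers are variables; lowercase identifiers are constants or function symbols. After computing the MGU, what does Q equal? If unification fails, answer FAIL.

FAIL

Decompose times/2: op(e, Q) = op(B, g(Q, zero)),  times(N, empty) = times(B, empty).
Decompose op/2: e = B,  Q = g(Q, zero).
Bind B := e; substituting into the one remaining equation that mentions B gives: times(N, empty) = times(e, empty).
Occurs check fails: Q occurs in g(Q, zero); the equation Q = g(Q, zero) has no finite solution.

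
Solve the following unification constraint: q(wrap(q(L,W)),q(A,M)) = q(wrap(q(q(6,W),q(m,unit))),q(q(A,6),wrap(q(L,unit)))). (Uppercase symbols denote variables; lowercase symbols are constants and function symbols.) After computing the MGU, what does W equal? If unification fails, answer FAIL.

FAIL

Decompose q/2: wrap(q(L,W)) = wrap(q(q(6,W),q(m,unit))),  q(A,M) = q(q(A,6),wrap(q(L,unit))).
Decompose wrap/1: q(L,W) = q(q(6,W),q(m,unit)).
Decompose q/2: L = q(6,W),  W = q(m,unit).
Bind L := q(6,W); substituting into the one remaining equation that mentions L gives: q(A,M) = q(q(A,6),wrap(q(q(6,W),unit))).
Bind W := q(m,unit); substituting into the remaining equation gives: q(A,M) = q(q(A,6),wrap(q(q(6,q(m,unit)),unit))). Substituting into the earlier binding gives L := q(6,q(m,unit)).
Decompose q/2: A = q(A,6),  M = wrap(q(q(6,q(m,unit)),unit)).
Occurs check fails: A occurs in q(A,6); the equation A = q(A,6) has no finite solution.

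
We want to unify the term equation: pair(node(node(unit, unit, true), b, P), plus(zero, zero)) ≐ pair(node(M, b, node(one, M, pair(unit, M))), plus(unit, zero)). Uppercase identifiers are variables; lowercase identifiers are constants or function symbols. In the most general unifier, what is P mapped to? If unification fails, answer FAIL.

FAIL

Decompose pair/2: node(node(unit, unit, true), b, P) ≐ node(M, b, node(one, M, pair(unit, M))),  plus(zero, zero) ≐ plus(unit, zero).
Decompose node/3: node(unit, unit, true) ≐ M,  b ≐ b,  P ≐ node(one, M, pair(unit, M)).
Bind M := node(unit, unit, true); substituting into the one remaining equation that mentions M gives: P ≐ node(one, node(unit, unit, true), pair(unit, node(unit, unit, true))).
Delete trivial equation b ≐ b.
Bind P := node(one, node(unit, unit, true), pair(unit, node(unit, unit, true))); no other remaining equation mentions P.
Decompose plus/2: zero ≐ unit,  zero ≐ zero.
Clash: constants zero and unit differ; no unifier exists.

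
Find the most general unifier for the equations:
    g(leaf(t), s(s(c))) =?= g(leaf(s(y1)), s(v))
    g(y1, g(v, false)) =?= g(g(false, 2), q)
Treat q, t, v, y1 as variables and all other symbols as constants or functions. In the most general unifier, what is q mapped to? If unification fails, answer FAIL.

Decompose g/2: leaf(t) =?= leaf(s(y1)),  s(s(c)) =?= s(v).
Decompose leaf/1: t =?= s(y1).
Bind t := s(y1); no other remaining equation mentions t.
Decompose s/1: s(c) =?= v.
Bind v := s(c); substituting into the remaining equation gives: g(y1, g(s(c), false)) =?= g(g(false, 2), q).
Decompose g/2: y1 =?= g(false, 2),  g(s(c), false) =?= q.
Bind y1 := g(false, 2); no other remaining equation mentions y1. Substituting into the earlier binding gives t := s(g(false, 2)).
Bind q := g(s(c), false).
MGU = { t ↦ s(g(false, 2)), v ↦ s(c), y1 ↦ g(false, 2), q ↦ g(s(c), false) }, so q ↦ g(s(c), false).

g(s(c), false)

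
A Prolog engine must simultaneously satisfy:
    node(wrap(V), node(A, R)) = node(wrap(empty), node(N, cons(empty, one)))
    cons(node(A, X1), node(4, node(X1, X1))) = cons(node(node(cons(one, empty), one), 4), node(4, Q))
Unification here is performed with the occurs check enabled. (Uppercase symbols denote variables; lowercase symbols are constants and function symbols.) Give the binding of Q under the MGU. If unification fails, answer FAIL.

Decompose node/2: wrap(V) = wrap(empty),  node(A, R) = node(N, cons(empty, one)).
Decompose wrap/1: V = empty.
Bind V := empty; no other remaining equation mentions V.
Decompose node/2: A = N,  R = cons(empty, one).
Bind A := N; substituting into the one remaining equation that mentions A gives: cons(node(N, X1), node(4, node(X1, X1))) = cons(node(node(cons(one, empty), one), 4), node(4, Q)).
Bind R := cons(empty, one); no other remaining equation mentions R.
Decompose cons/2: node(N, X1) = node(node(cons(one, empty), one), 4),  node(4, node(X1, X1)) = node(4, Q).
Decompose node/2: N = node(cons(one, empty), one),  X1 = 4.
Bind N := node(cons(one, empty), one); no other remaining equation mentions N. Substituting into the earlier binding gives A := node(cons(one, empty), one).
Bind X1 := 4; substituting into the remaining equation gives: node(4, node(4, 4)) = node(4, Q).
Decompose node/2: 4 = 4,  node(4, 4) = Q.
Delete trivial equation 4 = 4.
Bind Q := node(4, 4).
MGU = { V ↦ empty, A ↦ node(cons(one, empty), one), R ↦ cons(empty, one), N ↦ node(cons(one, empty), one), X1 ↦ 4, Q ↦ node(4, 4) }, so Q ↦ node(4, 4).

node(4, 4)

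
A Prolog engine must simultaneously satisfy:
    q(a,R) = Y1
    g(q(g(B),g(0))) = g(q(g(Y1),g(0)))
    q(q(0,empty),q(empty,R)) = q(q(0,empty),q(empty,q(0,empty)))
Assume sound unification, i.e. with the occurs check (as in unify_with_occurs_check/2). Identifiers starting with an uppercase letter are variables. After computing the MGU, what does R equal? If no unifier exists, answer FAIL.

Bind Y1 := q(a,R); substituting into the one remaining equation that mentions Y1 gives: g(q(g(B),g(0))) = g(q(g(q(a,R)),g(0))).
Decompose g/1: q(g(B),g(0)) = q(g(q(a,R)),g(0)).
Decompose q/2: g(B) = g(q(a,R)),  g(0) = g(0).
Decompose g/1: B = q(a,R).
Bind B := q(a,R); no other remaining equation mentions B.
Delete trivial equation g(0) = g(0).
Decompose q/2: q(0,empty) = q(0,empty),  q(empty,R) = q(empty,q(0,empty)).
Delete trivial equation q(0,empty) = q(0,empty).
Decompose q/2: empty = empty,  R = q(0,empty).
Delete trivial equation empty = empty.
Bind R := q(0,empty). Substituting into the earlier bindings gives Y1 := q(a,q(0,empty)), B := q(a,q(0,empty)).
MGU = { Y1 ↦ q(a,q(0,empty)), B ↦ q(a,q(0,empty)), R ↦ q(0,empty) }, so R ↦ q(0,empty).

q(0,empty)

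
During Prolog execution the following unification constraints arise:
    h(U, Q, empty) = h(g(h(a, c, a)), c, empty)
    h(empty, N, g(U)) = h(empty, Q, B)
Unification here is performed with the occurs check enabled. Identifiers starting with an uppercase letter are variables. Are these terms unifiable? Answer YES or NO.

Decompose h/3: U = g(h(a, c, a)),  Q = c,  empty = empty.
Bind U := g(h(a, c, a)); substituting into the one remaining equation that mentions U gives: h(empty, N, g(g(h(a, c, a)))) = h(empty, Q, B).
Bind Q := c; substituting into the one remaining equation that mentions Q gives: h(empty, N, g(g(h(a, c, a)))) = h(empty, c, B).
Delete trivial equation empty = empty.
Decompose h/3: empty = empty,  N = c,  g(g(h(a, c, a))) = B.
Delete trivial equation empty = empty.
Bind N := c; no other remaining equation mentions N.
Bind B := g(g(h(a, c, a))).
No equations remain and no clash or occurs-check failure arose, so a unifier exists.

YES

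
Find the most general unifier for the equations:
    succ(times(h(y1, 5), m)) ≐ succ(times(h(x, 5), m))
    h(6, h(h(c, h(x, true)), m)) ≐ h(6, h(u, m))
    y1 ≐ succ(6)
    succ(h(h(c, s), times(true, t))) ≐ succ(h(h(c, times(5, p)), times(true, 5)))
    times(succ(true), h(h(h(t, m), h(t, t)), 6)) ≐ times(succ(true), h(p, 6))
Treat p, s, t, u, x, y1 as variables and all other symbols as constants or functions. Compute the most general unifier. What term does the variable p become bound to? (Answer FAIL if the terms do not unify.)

h(h(5, m), h(5, 5))

Decompose succ/1: times(h(y1, 5), m) ≐ times(h(x, 5), m).
Decompose times/2: h(y1, 5) ≐ h(x, 5),  m ≐ m.
Decompose h/2: y1 ≐ x,  5 ≐ 5.
Bind y1 := x; substituting into the one remaining equation that mentions y1 gives: x ≐ succ(6).
Delete trivial equation 5 ≐ 5.
Delete trivial equation m ≐ m.
Decompose h/2: 6 ≐ 6,  h(h(c, h(x, true)), m) ≐ h(u, m).
Delete trivial equation 6 ≐ 6.
Decompose h/2: h(c, h(x, true)) ≐ u,  m ≐ m.
Bind u := h(c, h(x, true)); no other remaining equation mentions u.
Delete trivial equation m ≐ m.
Bind x := succ(6); no other remaining equation mentions x. Substituting into the earlier bindings gives y1 := succ(6), u := h(c, h(succ(6), true)).
Decompose succ/1: h(h(c, s), times(true, t)) ≐ h(h(c, times(5, p)), times(true, 5)).
Decompose h/2: h(c, s) ≐ h(c, times(5, p)),  times(true, t) ≐ times(true, 5).
Decompose h/2: c ≐ c,  s ≐ times(5, p).
Delete trivial equation c ≐ c.
Bind s := times(5, p); no other remaining equation mentions s.
Decompose times/2: true ≐ true,  t ≐ 5.
Delete trivial equation true ≐ true.
Bind t := 5; substituting into the remaining equation gives: times(succ(true), h(h(h(5, m), h(5, 5)), 6)) ≐ times(succ(true), h(p, 6)).
Decompose times/2: succ(true) ≐ succ(true),  h(h(h(5, m), h(5, 5)), 6) ≐ h(p, 6).
Delete trivial equation succ(true) ≐ succ(true).
Decompose h/2: h(h(5, m), h(5, 5)) ≐ p,  6 ≐ 6.
Bind p := h(h(5, m), h(5, 5)); no other remaining equation mentions p. Substituting into the earlier binding gives s := times(5, h(h(5, m), h(5, 5))).
Delete trivial equation 6 ≐ 6.
MGU = { y1 := succ(6), u := h(c, h(succ(6), true)), x := succ(6), s := times(5, h(h(5, m), h(5, 5))), t := 5, p := h(h(5, m), h(5, 5)) }, so p := h(h(5, m), h(5, 5)).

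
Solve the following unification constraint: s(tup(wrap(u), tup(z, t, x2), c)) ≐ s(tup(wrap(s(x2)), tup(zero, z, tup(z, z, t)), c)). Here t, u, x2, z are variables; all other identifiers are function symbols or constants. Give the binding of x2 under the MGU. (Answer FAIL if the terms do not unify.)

tup(zero, zero, zero)

Decompose s/1: tup(wrap(u), tup(z, t, x2), c) ≐ tup(wrap(s(x2)), tup(zero, z, tup(z, z, t)), c).
Decompose tup/3: wrap(u) ≐ wrap(s(x2)),  tup(z, t, x2) ≐ tup(zero, z, tup(z, z, t)),  c ≐ c.
Decompose wrap/1: u ≐ s(x2).
Bind u := s(x2); no other remaining equation mentions u.
Decompose tup/3: z ≐ zero,  t ≐ z,  x2 ≐ tup(z, z, t).
Bind z := zero; substituting into the 2 remaining equations that mention z gives: t ≐ zero,  x2 ≐ tup(zero, zero, t).
Bind t := zero; substituting into the one remaining equation that mentions t gives: x2 ≐ tup(zero, zero, zero).
Bind x2 := tup(zero, zero, zero); no other remaining equation mentions x2. Substituting into the earlier binding gives u := s(tup(zero, zero, zero)).
Delete trivial equation c ≐ c.
MGU = { u := s(tup(zero, zero, zero)), z := zero, t := zero, x2 := tup(zero, zero, zero) }, so x2 := tup(zero, zero, zero).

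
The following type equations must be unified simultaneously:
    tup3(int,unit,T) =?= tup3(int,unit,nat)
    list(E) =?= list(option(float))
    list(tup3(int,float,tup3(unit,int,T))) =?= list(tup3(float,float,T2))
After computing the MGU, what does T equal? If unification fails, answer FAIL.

FAIL

Decompose tup3/3: int =?= int,  unit =?= unit,  T =?= nat.
Delete trivial equation int =?= int.
Delete trivial equation unit =?= unit.
Bind T := nat; substituting into the one remaining equation that mentions T gives: list(tup3(int,float,tup3(unit,int,nat))) =?= list(tup3(float,float,T2)).
Decompose list/1: E =?= option(float).
Bind E := option(float); no other remaining equation mentions E.
Decompose list/1: tup3(int,float,tup3(unit,int,nat)) =?= tup3(float,float,T2).
Decompose tup3/3: int =?= float,  float =?= float,  tup3(unit,int,nat) =?= T2.
Clash: constants int and float differ; no unifier exists.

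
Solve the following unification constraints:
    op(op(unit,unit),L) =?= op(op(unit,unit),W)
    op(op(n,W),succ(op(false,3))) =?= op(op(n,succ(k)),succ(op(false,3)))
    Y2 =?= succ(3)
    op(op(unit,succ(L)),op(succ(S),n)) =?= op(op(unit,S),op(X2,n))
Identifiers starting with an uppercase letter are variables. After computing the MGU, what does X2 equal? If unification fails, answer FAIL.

succ(succ(succ(k)))

Decompose op/2: op(unit,unit) =?= op(unit,unit),  L =?= W.
Delete trivial equation op(unit,unit) =?= op(unit,unit).
Bind L := W; substituting into the one remaining equation that mentions L gives: op(op(unit,succ(W)),op(succ(S),n)) =?= op(op(unit,S),op(X2,n)).
Decompose op/2: op(n,W) =?= op(n,succ(k)),  succ(op(false,3)) =?= succ(op(false,3)).
Decompose op/2: n =?= n,  W =?= succ(k).
Delete trivial equation n =?= n.
Bind W := succ(k); substituting into the one remaining equation that mentions W gives: op(op(unit,succ(succ(k))),op(succ(S),n)) =?= op(op(unit,S),op(X2,n)). Substituting into the earlier binding gives L := succ(k).
Delete trivial equation succ(op(false,3)) =?= succ(op(false,3)).
Bind Y2 := succ(3); no other remaining equation mentions Y2.
Decompose op/2: op(unit,succ(succ(k))) =?= op(unit,S),  op(succ(S),n) =?= op(X2,n).
Decompose op/2: unit =?= unit,  succ(succ(k)) =?= S.
Delete trivial equation unit =?= unit.
Bind S := succ(succ(k)); substituting into the remaining equation gives: op(succ(succ(succ(k))),n) =?= op(X2,n).
Decompose op/2: succ(succ(succ(k))) =?= X2,  n =?= n.
Bind X2 := succ(succ(succ(k))); no other remaining equation mentions X2.
Delete trivial equation n =?= n.
MGU = { L := succ(k), W := succ(k), Y2 := succ(3), S := succ(succ(k)), X2 := succ(succ(succ(k))) }, so X2 := succ(succ(succ(k))).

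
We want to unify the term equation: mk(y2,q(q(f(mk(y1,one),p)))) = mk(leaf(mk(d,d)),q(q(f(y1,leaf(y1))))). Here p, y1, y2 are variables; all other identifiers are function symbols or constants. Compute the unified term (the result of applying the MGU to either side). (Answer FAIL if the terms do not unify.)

Decompose mk/2: y2 = leaf(mk(d,d)),  q(q(f(mk(y1,one),p))) = q(q(f(y1,leaf(y1)))).
Bind y2 := leaf(mk(d,d)); no other remaining equation mentions y2.
Decompose q/1: q(f(mk(y1,one),p)) = q(f(y1,leaf(y1))).
Decompose q/1: f(mk(y1,one),p) = f(y1,leaf(y1)).
Decompose f/2: mk(y1,one) = y1,  p = leaf(y1).
Occurs check fails: y1 occurs in mk(y1,one); the equation y1 = mk(y1,one) has no finite solution.

FAIL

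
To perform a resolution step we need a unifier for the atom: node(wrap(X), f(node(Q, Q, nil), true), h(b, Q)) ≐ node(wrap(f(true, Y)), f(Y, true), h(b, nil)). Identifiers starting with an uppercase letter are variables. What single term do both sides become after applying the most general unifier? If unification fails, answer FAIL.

node(wrap(f(true, node(nil, nil, nil))), f(node(nil, nil, nil), true), h(b, nil))

Decompose node/3: wrap(X) ≐ wrap(f(true, Y)),  f(node(Q, Q, nil), true) ≐ f(Y, true),  h(b, Q) ≐ h(b, nil).
Decompose wrap/1: X ≐ f(true, Y).
Bind X := f(true, Y); no other remaining equation mentions X.
Decompose f/2: node(Q, Q, nil) ≐ Y,  true ≐ true.
Bind Y := node(Q, Q, nil); no other remaining equation mentions Y. Substituting into the earlier binding gives X := f(true, node(Q, Q, nil)).
Delete trivial equation true ≐ true.
Decompose h/2: b ≐ b,  Q ≐ nil.
Delete trivial equation b ≐ b.
Bind Q := nil. Substituting into the earlier bindings gives X := f(true, node(nil, nil, nil)), Y := node(nil, nil, nil).
Applying the MGU to either side gives node(wrap(f(true, node(nil, nil, nil))), f(node(nil, nil, nil), true), h(b, nil)).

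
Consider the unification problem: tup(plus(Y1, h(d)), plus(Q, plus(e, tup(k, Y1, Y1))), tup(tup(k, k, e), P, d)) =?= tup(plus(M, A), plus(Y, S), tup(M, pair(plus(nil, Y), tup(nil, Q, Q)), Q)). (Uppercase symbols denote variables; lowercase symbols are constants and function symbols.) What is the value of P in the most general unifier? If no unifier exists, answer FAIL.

Decompose tup/3: plus(Y1, h(d)) =?= plus(M, A),  plus(Q, plus(e, tup(k, Y1, Y1))) =?= plus(Y, S),  tup(tup(k, k, e), P, d) =?= tup(M, pair(plus(nil, Y), tup(nil, Q, Q)), Q).
Decompose plus/2: Y1 =?= M,  h(d) =?= A.
Bind Y1 := M; substituting into the one remaining equation that mentions Y1 gives: plus(Q, plus(e, tup(k, M, M))) =?= plus(Y, S).
Bind A := h(d); no other remaining equation mentions A.
Decompose plus/2: Q =?= Y,  plus(e, tup(k, M, M)) =?= S.
Bind Q := Y; substituting into the one remaining equation that mentions Q gives: tup(tup(k, k, e), P, d) =?= tup(M, pair(plus(nil, Y), tup(nil, Y, Y)), Y).
Bind S := plus(e, tup(k, M, M)); no other remaining equation mentions S.
Decompose tup/3: tup(k, k, e) =?= M,  P =?= pair(plus(nil, Y), tup(nil, Y, Y)),  d =?= Y.
Bind M := tup(k, k, e); no other remaining equation mentions M. Substituting into the earlier bindings gives Y1 := tup(k, k, e), S := plus(e, tup(k, tup(k, k, e), tup(k, k, e))).
Bind P := pair(plus(nil, Y), tup(nil, Y, Y)); no other remaining equation mentions P.
Bind Y := d. Substituting into the earlier bindings gives Q := d, P := pair(plus(nil, d), tup(nil, d, d)).
MGU = { Y1 := tup(k, k, e), A := h(d), Q := d, S := plus(e, tup(k, tup(k, k, e), tup(k, k, e))), M := tup(k, k, e), P := pair(plus(nil, d), tup(nil, d, d)), Y := d }, so P := pair(plus(nil, d), tup(nil, d, d)).

pair(plus(nil, d), tup(nil, d, d))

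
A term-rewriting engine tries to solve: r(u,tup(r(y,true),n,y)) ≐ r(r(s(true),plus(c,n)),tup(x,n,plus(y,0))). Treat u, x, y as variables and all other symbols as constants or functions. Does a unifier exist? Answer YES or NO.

Decompose r/2: u ≐ r(s(true),plus(c,n)),  tup(r(y,true),n,y) ≐ tup(x,n,plus(y,0)).
Bind u := r(s(true),plus(c,n)); no other remaining equation mentions u.
Decompose tup/3: r(y,true) ≐ x,  n ≐ n,  y ≐ plus(y,0).
Bind x := r(y,true); no other remaining equation mentions x.
Delete trivial equation n ≐ n.
Occurs check fails: y occurs in plus(y,0); the equation y ≐ plus(y,0) has no finite solution.

NO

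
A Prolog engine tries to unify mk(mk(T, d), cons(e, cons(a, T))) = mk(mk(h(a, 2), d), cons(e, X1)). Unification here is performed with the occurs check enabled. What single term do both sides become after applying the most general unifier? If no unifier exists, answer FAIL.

Decompose mk/2: mk(T, d) = mk(h(a, 2), d),  cons(e, cons(a, T)) = cons(e, X1).
Decompose mk/2: T = h(a, 2),  d = d.
Bind T := h(a, 2); substituting into the one remaining equation that mentions T gives: cons(e, cons(a, h(a, 2))) = cons(e, X1).
Delete trivial equation d = d.
Decompose cons/2: e = e,  cons(a, h(a, 2)) = X1.
Delete trivial equation e = e.
Bind X1 := cons(a, h(a, 2)).
Applying the MGU to either side gives mk(mk(h(a, 2), d), cons(e, cons(a, h(a, 2)))).

mk(mk(h(a, 2), d), cons(e, cons(a, h(a, 2))))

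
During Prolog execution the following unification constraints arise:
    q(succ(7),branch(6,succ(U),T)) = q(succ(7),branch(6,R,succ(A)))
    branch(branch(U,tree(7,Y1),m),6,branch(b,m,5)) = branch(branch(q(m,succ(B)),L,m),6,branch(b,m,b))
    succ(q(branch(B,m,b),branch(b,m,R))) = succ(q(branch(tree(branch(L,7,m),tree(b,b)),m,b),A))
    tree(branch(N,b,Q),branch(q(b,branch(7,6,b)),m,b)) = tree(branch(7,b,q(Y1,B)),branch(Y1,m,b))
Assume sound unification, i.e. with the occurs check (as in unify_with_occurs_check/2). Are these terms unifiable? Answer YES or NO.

NO

Decompose q/2: succ(7) = succ(7),  branch(6,succ(U),T) = branch(6,R,succ(A)).
Delete trivial equation succ(7) = succ(7).
Decompose branch/3: 6 = 6,  succ(U) = R,  T = succ(A).
Delete trivial equation 6 = 6.
Bind R := succ(U); substituting into the one remaining equation that mentions R gives: succ(q(branch(B,m,b),branch(b,m,succ(U)))) = succ(q(branch(tree(branch(L,7,m),tree(b,b)),m,b),A)).
Bind T := succ(A); no other remaining equation mentions T.
Decompose branch/3: branch(U,tree(7,Y1),m) = branch(q(m,succ(B)),L,m),  6 = 6,  branch(b,m,5) = branch(b,m,b).
Decompose branch/3: U = q(m,succ(B)),  tree(7,Y1) = L,  m = m.
Bind U := q(m,succ(B)); substituting into the one remaining equation that mentions U gives: succ(q(branch(B,m,b),branch(b,m,succ(q(m,succ(B)))))) = succ(q(branch(tree(branch(L,7,m),tree(b,b)),m,b),A)). Substituting into the earlier binding gives R := succ(q(m,succ(B))).
Bind L := tree(7,Y1); substituting into the one remaining equation that mentions L gives: succ(q(branch(B,m,b),branch(b,m,succ(q(m,succ(B)))))) = succ(q(branch(tree(branch(tree(7,Y1),7,m),tree(b,b)),m,b),A)).
Delete trivial equation m = m.
Delete trivial equation 6 = 6.
Decompose branch/3: b = b,  m = m,  5 = b.
Delete trivial equation b = b.
Delete trivial equation m = m.
Clash: constants 5 and b differ; no unifier exists.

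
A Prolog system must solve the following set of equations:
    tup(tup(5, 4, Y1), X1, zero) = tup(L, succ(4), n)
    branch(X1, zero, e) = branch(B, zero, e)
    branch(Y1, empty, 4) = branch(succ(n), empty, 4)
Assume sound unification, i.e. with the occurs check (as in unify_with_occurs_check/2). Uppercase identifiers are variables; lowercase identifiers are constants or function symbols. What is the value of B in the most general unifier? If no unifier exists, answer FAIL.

FAIL

Decompose tup/3: tup(5, 4, Y1) = L,  X1 = succ(4),  zero = n.
Bind L := tup(5, 4, Y1); no other remaining equation mentions L.
Bind X1 := succ(4); substituting into the one remaining equation that mentions X1 gives: branch(succ(4), zero, e) = branch(B, zero, e).
Clash: constants zero and n differ; no unifier exists.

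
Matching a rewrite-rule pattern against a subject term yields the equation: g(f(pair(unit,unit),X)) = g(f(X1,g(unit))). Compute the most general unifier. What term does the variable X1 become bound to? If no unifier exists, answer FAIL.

pair(unit,unit)

Decompose g/1: f(pair(unit,unit),X) = f(X1,g(unit)).
Decompose f/2: pair(unit,unit) = X1,  X = g(unit).
Bind X1 := pair(unit,unit); no other remaining equation mentions X1.
Bind X := g(unit).
MGU = { X1 := pair(unit,unit), X := g(unit) }, so X1 := pair(unit,unit).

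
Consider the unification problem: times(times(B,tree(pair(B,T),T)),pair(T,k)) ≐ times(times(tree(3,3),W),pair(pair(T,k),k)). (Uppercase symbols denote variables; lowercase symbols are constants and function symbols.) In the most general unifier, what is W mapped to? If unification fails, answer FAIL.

FAIL

Decompose times/2: times(B,tree(pair(B,T),T)) ≐ times(tree(3,3),W),  pair(T,k) ≐ pair(pair(T,k),k).
Decompose times/2: B ≐ tree(3,3),  tree(pair(B,T),T) ≐ W.
Bind B := tree(3,3); substituting into the one remaining equation that mentions B gives: tree(pair(tree(3,3),T),T) ≐ W.
Bind W := tree(pair(tree(3,3),T),T); no other remaining equation mentions W.
Decompose pair/2: T ≐ pair(T,k),  k ≐ k.
Occurs check fails: T occurs in pair(T,k); the equation T ≐ pair(T,k) has no finite solution.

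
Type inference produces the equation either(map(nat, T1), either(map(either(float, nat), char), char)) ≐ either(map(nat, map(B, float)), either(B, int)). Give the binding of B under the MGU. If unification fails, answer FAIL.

FAIL

Decompose either/2: map(nat, T1) ≐ map(nat, map(B, float)),  either(map(either(float, nat), char), char) ≐ either(B, int).
Decompose map/2: nat ≐ nat,  T1 ≐ map(B, float).
Delete trivial equation nat ≐ nat.
Bind T1 := map(B, float); no other remaining equation mentions T1.
Decompose either/2: map(either(float, nat), char) ≐ B,  char ≐ int.
Bind B := map(either(float, nat), char); no other remaining equation mentions B. Substituting into the earlier binding gives T1 := map(map(either(float, nat), char), float).
Clash: constants char and int differ; no unifier exists.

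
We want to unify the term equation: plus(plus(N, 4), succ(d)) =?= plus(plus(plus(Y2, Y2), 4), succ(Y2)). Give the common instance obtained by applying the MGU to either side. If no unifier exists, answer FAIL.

Decompose plus/2: plus(N, 4) =?= plus(plus(Y2, Y2), 4),  succ(d) =?= succ(Y2).
Decompose plus/2: N =?= plus(Y2, Y2),  4 =?= 4.
Bind N := plus(Y2, Y2); no other remaining equation mentions N.
Delete trivial equation 4 =?= 4.
Decompose succ/1: d =?= Y2.
Bind Y2 := d. Substituting into the earlier binding gives N := plus(d, d).
Applying the MGU to either side gives plus(plus(plus(d, d), 4), succ(d)).

plus(plus(plus(d, d), 4), succ(d))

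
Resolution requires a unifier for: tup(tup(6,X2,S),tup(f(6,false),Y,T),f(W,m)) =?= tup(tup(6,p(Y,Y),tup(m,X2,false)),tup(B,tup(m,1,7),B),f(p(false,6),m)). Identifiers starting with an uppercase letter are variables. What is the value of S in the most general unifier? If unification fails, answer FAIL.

tup(m,p(tup(m,1,7),tup(m,1,7)),false)

Decompose tup/3: tup(6,X2,S) =?= tup(6,p(Y,Y),tup(m,X2,false)),  tup(f(6,false),Y,T) =?= tup(B,tup(m,1,7),B),  f(W,m) =?= f(p(false,6),m).
Decompose tup/3: 6 =?= 6,  X2 =?= p(Y,Y),  S =?= tup(m,X2,false).
Delete trivial equation 6 =?= 6.
Bind X2 := p(Y,Y); substituting into the one remaining equation that mentions X2 gives: S =?= tup(m,p(Y,Y),false).
Bind S := tup(m,p(Y,Y),false); no other remaining equation mentions S.
Decompose tup/3: f(6,false) =?= B,  Y =?= tup(m,1,7),  T =?= B.
Bind B := f(6,false); substituting into the one remaining equation that mentions B gives: T =?= f(6,false).
Bind Y := tup(m,1,7); no other remaining equation mentions Y. Substituting into the earlier bindings gives X2 := p(tup(m,1,7),tup(m,1,7)), S := tup(m,p(tup(m,1,7),tup(m,1,7)),false).
Bind T := f(6,false); no other remaining equation mentions T.
Decompose f/2: W =?= p(false,6),  m =?= m.
Bind W := p(false,6); no other remaining equation mentions W.
Delete trivial equation m =?= m.
MGU = { X2 := p(tup(m,1,7),tup(m,1,7)), S := tup(m,p(tup(m,1,7),tup(m,1,7)),false), B := f(6,false), Y := tup(m,1,7), T := f(6,false), W := p(false,6) }, so S := tup(m,p(tup(m,1,7),tup(m,1,7)),false).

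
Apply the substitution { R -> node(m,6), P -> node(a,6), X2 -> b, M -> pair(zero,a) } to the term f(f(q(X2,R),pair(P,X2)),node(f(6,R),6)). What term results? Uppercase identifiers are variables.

Replace each occurrence of R with node(m,6).
Replace each occurrence of P with node(a,6).
Replace each occurrence of X2 with b.
Result: f(f(q(b,node(m,6)),pair(node(a,6),b)),node(f(6,node(m,6)),6)).

f(f(q(b,node(m,6)),pair(node(a,6),b)),node(f(6,node(m,6)),6))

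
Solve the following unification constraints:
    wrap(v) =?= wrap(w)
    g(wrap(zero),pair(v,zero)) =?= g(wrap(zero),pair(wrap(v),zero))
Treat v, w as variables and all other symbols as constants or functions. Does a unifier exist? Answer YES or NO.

NO

Decompose wrap/1: v =?= w.
Bind v := w; substituting into the remaining equation gives: g(wrap(zero),pair(w,zero)) =?= g(wrap(zero),pair(wrap(w),zero)).
Decompose g/2: wrap(zero) =?= wrap(zero),  pair(w,zero) =?= pair(wrap(w),zero).
Delete trivial equation wrap(zero) =?= wrap(zero).
Decompose pair/2: w =?= wrap(w),  zero =?= zero.
Occurs check fails: w occurs in wrap(w); the equation w =?= wrap(w) has no finite solution.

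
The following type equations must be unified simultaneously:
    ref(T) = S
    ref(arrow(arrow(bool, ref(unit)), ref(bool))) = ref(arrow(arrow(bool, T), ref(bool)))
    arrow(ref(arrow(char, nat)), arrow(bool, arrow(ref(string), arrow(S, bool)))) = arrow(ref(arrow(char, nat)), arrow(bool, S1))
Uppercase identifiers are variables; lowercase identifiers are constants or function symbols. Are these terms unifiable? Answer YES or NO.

Bind S := ref(T); substituting into the one remaining equation that mentions S gives: arrow(ref(arrow(char, nat)), arrow(bool, arrow(ref(string), arrow(ref(T), bool)))) = arrow(ref(arrow(char, nat)), arrow(bool, S1)).
Decompose ref/1: arrow(arrow(bool, ref(unit)), ref(bool)) = arrow(arrow(bool, T), ref(bool)).
Decompose arrow/2: arrow(bool, ref(unit)) = arrow(bool, T),  ref(bool) = ref(bool).
Decompose arrow/2: bool = bool,  ref(unit) = T.
Delete trivial equation bool = bool.
Bind T := ref(unit); substituting into the one remaining equation that mentions T gives: arrow(ref(arrow(char, nat)), arrow(bool, arrow(ref(string), arrow(ref(ref(unit)), bool)))) = arrow(ref(arrow(char, nat)), arrow(bool, S1)). Substituting into the earlier binding gives S := ref(ref(unit)).
Delete trivial equation ref(bool) = ref(bool).
Decompose arrow/2: ref(arrow(char, nat)) = ref(arrow(char, nat)),  arrow(bool, arrow(ref(string), arrow(ref(ref(unit)), bool))) = arrow(bool, S1).
Delete trivial equation ref(arrow(char, nat)) = ref(arrow(char, nat)).
Decompose arrow/2: bool = bool,  arrow(ref(string), arrow(ref(ref(unit)), bool)) = S1.
Delete trivial equation bool = bool.
Bind S1 := arrow(ref(string), arrow(ref(ref(unit)), bool)).
No equations remain and no clash or occurs-check failure arose, so a unifier exists.

YES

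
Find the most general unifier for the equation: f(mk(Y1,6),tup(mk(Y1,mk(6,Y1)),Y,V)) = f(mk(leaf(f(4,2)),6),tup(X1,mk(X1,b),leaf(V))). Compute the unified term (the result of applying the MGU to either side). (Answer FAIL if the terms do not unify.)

FAIL

Decompose f/2: mk(Y1,6) = mk(leaf(f(4,2)),6),  tup(mk(Y1,mk(6,Y1)),Y,V) = tup(X1,mk(X1,b),leaf(V)).
Decompose mk/2: Y1 = leaf(f(4,2)),  6 = 6.
Bind Y1 := leaf(f(4,2)); substituting into the one remaining equation that mentions Y1 gives: tup(mk(leaf(f(4,2)),mk(6,leaf(f(4,2)))),Y,V) = tup(X1,mk(X1,b),leaf(V)).
Delete trivial equation 6 = 6.
Decompose tup/3: mk(leaf(f(4,2)),mk(6,leaf(f(4,2)))) = X1,  Y = mk(X1,b),  V = leaf(V).
Bind X1 := mk(leaf(f(4,2)),mk(6,leaf(f(4,2)))); substituting into the one remaining equation that mentions X1 gives: Y = mk(mk(leaf(f(4,2)),mk(6,leaf(f(4,2)))),b).
Bind Y := mk(mk(leaf(f(4,2)),mk(6,leaf(f(4,2)))),b); no other remaining equation mentions Y.
Occurs check fails: V occurs in leaf(V); the equation V = leaf(V) has no finite solution.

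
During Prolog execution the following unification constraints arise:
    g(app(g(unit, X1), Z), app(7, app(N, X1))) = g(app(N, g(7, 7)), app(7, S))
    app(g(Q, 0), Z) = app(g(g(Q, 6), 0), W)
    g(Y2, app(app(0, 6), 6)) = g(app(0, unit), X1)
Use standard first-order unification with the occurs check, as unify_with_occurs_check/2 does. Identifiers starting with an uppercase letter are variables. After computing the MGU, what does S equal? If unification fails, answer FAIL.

Decompose g/2: app(g(unit, X1), Z) = app(N, g(7, 7)),  app(7, app(N, X1)) = app(7, S).
Decompose app/2: g(unit, X1) = N,  Z = g(7, 7).
Bind N := g(unit, X1); substituting into the one remaining equation that mentions N gives: app(7, app(g(unit, X1), X1)) = app(7, S).
Bind Z := g(7, 7); substituting into the one remaining equation that mentions Z gives: app(g(Q, 0), g(7, 7)) = app(g(g(Q, 6), 0), W).
Decompose app/2: 7 = 7,  app(g(unit, X1), X1) = S.
Delete trivial equation 7 = 7.
Bind S := app(g(unit, X1), X1); no other remaining equation mentions S.
Decompose app/2: g(Q, 0) = g(g(Q, 6), 0),  g(7, 7) = W.
Decompose g/2: Q = g(Q, 6),  0 = 0.
Occurs check fails: Q occurs in g(Q, 6); the equation Q = g(Q, 6) has no finite solution.

FAIL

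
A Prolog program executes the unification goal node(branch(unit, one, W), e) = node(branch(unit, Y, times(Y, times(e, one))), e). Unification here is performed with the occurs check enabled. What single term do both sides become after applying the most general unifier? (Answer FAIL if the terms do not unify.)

node(branch(unit, one, times(one, times(e, one))), e)

Decompose node/2: branch(unit, one, W) = branch(unit, Y, times(Y, times(e, one))),  e = e.
Decompose branch/3: unit = unit,  one = Y,  W = times(Y, times(e, one)).
Delete trivial equation unit = unit.
Bind Y := one; substituting into the one remaining equation that mentions Y gives: W = times(one, times(e, one)).
Bind W := times(one, times(e, one)); no other remaining equation mentions W.
Delete trivial equation e = e.
Applying the MGU to either side gives node(branch(unit, one, times(one, times(e, one))), e).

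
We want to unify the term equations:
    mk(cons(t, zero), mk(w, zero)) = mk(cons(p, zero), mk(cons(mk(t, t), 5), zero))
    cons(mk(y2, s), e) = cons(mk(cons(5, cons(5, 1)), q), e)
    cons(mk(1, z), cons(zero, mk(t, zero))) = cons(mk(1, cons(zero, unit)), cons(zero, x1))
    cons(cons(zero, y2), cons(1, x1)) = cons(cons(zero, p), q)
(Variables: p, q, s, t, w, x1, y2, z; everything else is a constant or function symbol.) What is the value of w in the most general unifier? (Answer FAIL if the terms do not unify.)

cons(mk(cons(5, cons(5, 1)), cons(5, cons(5, 1))), 5)

Decompose mk/2: cons(t, zero) = cons(p, zero),  mk(w, zero) = mk(cons(mk(t, t), 5), zero).
Decompose cons/2: t = p,  zero = zero.
Bind t := p; substituting into the 2 remaining equations that mention t gives: mk(w, zero) = mk(cons(mk(p, p), 5), zero),  cons(mk(1, z), cons(zero, mk(p, zero))) = cons(mk(1, cons(zero, unit)), cons(zero, x1)).
Delete trivial equation zero = zero.
Decompose mk/2: w = cons(mk(p, p), 5),  zero = zero.
Bind w := cons(mk(p, p), 5); no other remaining equation mentions w.
Delete trivial equation zero = zero.
Decompose cons/2: mk(y2, s) = mk(cons(5, cons(5, 1)), q),  e = e.
Decompose mk/2: y2 = cons(5, cons(5, 1)),  s = q.
Bind y2 := cons(5, cons(5, 1)); substituting into the one remaining equation that mentions y2 gives: cons(cons(zero, cons(5, cons(5, 1))), cons(1, x1)) = cons(cons(zero, p), q).
Bind s := q; no other remaining equation mentions s.
Delete trivial equation e = e.
Decompose cons/2: mk(1, z) = mk(1, cons(zero, unit)),  cons(zero, mk(p, zero)) = cons(zero, x1).
Decompose mk/2: 1 = 1,  z = cons(zero, unit).
Delete trivial equation 1 = 1.
Bind z := cons(zero, unit); no other remaining equation mentions z.
Decompose cons/2: zero = zero,  mk(p, zero) = x1.
Delete trivial equation zero = zero.
Bind x1 := mk(p, zero); substituting into the remaining equation gives: cons(cons(zero, cons(5, cons(5, 1))), cons(1, mk(p, zero))) = cons(cons(zero, p), q).
Decompose cons/2: cons(zero, cons(5, cons(5, 1))) = cons(zero, p),  cons(1, mk(p, zero)) = q.
Decompose cons/2: zero = zero,  cons(5, cons(5, 1)) = p.
Delete trivial equation zero = zero.
Bind p := cons(5, cons(5, 1)); substituting into the remaining equation gives: cons(1, mk(cons(5, cons(5, 1)), zero)) = q. Substituting into the earlier bindings gives t := cons(5, cons(5, 1)), w := cons(mk(cons(5, cons(5, 1)), cons(5, cons(5, 1))), 5), x1 := mk(cons(5, cons(5, 1)), zero).
Bind q := cons(1, mk(cons(5, cons(5, 1)), zero)). Substituting into the earlier binding gives s := cons(1, mk(cons(5, cons(5, 1)), zero)).
MGU = { t -> cons(5, cons(5, 1)), w -> cons(mk(cons(5, cons(5, 1)), cons(5, cons(5, 1))), 5), y2 -> cons(5, cons(5, 1)), s -> cons(1, mk(cons(5, cons(5, 1)), zero)), z -> cons(zero, unit), x1 -> mk(cons(5, cons(5, 1)), zero), p -> cons(5, cons(5, 1)), q -> cons(1, mk(cons(5, cons(5, 1)), zero)) }, so w -> cons(mk(cons(5, cons(5, 1)), cons(5, cons(5, 1))), 5).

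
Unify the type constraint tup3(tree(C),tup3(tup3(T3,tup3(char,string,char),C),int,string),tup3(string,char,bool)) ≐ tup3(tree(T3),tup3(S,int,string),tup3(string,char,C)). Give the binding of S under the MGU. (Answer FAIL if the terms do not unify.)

tup3(bool,tup3(char,string,char),bool)

Decompose tup3/3: tree(C) ≐ tree(T3),  tup3(tup3(T3,tup3(char,string,char),C),int,string) ≐ tup3(S,int,string),  tup3(string,char,bool) ≐ tup3(string,char,C).
Decompose tree/1: C ≐ T3.
Bind C := T3; substituting into the remaining equations gives: tup3(tup3(T3,tup3(char,string,char),T3),int,string) ≐ tup3(S,int,string),  tup3(string,char,bool) ≐ tup3(string,char,T3).
Decompose tup3/3: tup3(T3,tup3(char,string,char),T3) ≐ S,  int ≐ int,  string ≐ string.
Bind S := tup3(T3,tup3(char,string,char),T3); no other remaining equation mentions S.
Delete trivial equation int ≐ int.
Delete trivial equation string ≐ string.
Decompose tup3/3: string ≐ string,  char ≐ char,  bool ≐ T3.
Delete trivial equation string ≐ string.
Delete trivial equation char ≐ char.
Bind T3 := bool. Substituting into the earlier bindings gives C := bool, S := tup3(bool,tup3(char,string,char),bool).
MGU = { C -> bool, S -> tup3(bool,tup3(char,string,char),bool), T3 -> bool }, so S -> tup3(bool,tup3(char,string,char),bool).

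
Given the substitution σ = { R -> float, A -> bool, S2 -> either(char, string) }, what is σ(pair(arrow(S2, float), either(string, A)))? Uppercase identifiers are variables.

Replace each occurrence of A with bool.
Replace each occurrence of S2 with either(char, string).
Result: pair(arrow(either(char, string), float), either(string, bool)).

pair(arrow(either(char, string), float), either(string, bool))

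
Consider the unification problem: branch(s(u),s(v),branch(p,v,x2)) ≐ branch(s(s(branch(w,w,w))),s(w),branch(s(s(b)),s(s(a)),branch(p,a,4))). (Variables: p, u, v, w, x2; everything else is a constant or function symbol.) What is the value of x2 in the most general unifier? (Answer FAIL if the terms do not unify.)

Decompose branch/3: s(u) ≐ s(s(branch(w,w,w))),  s(v) ≐ s(w),  branch(p,v,x2) ≐ branch(s(s(b)),s(s(a)),branch(p,a,4)).
Decompose s/1: u ≐ s(branch(w,w,w)).
Bind u := s(branch(w,w,w)); no other remaining equation mentions u.
Decompose s/1: v ≐ w.
Bind v := w; substituting into the remaining equation gives: branch(p,w,x2) ≐ branch(s(s(b)),s(s(a)),branch(p,a,4)).
Decompose branch/3: p ≐ s(s(b)),  w ≐ s(s(a)),  x2 ≐ branch(p,a,4).
Bind p := s(s(b)); substituting into the one remaining equation that mentions p gives: x2 ≐ branch(s(s(b)),a,4).
Bind w := s(s(a)); no other remaining equation mentions w. Substituting into the earlier bindings gives u := s(branch(s(s(a)),s(s(a)),s(s(a)))), v := s(s(a)).
Bind x2 := branch(s(s(b)),a,4).
MGU = { u := s(branch(s(s(a)),s(s(a)),s(s(a)))), v := s(s(a)), p := s(s(b)), w := s(s(a)), x2 := branch(s(s(b)),a,4) }, so x2 := branch(s(s(b)),a,4).

branch(s(s(b)),a,4)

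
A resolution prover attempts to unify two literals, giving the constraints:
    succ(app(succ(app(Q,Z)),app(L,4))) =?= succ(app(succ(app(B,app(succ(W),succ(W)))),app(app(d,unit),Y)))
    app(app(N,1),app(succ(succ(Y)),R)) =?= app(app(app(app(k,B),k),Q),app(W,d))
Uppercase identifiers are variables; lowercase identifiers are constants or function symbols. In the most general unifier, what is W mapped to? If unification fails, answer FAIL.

Decompose succ/1: app(succ(app(Q,Z)),app(L,4)) =?= app(succ(app(B,app(succ(W),succ(W)))),app(app(d,unit),Y)).
Decompose app/2: succ(app(Q,Z)) =?= succ(app(B,app(succ(W),succ(W)))),  app(L,4) =?= app(app(d,unit),Y).
Decompose succ/1: app(Q,Z) =?= app(B,app(succ(W),succ(W))).
Decompose app/2: Q =?= B,  Z =?= app(succ(W),succ(W)).
Bind Q := B; substituting into the one remaining equation that mentions Q gives: app(app(N,1),app(succ(succ(Y)),R)) =?= app(app(app(app(k,B),k),B),app(W,d)).
Bind Z := app(succ(W),succ(W)); no other remaining equation mentions Z.
Decompose app/2: L =?= app(d,unit),  4 =?= Y.
Bind L := app(d,unit); no other remaining equation mentions L.
Bind Y := 4; substituting into the remaining equation gives: app(app(N,1),app(succ(succ(4)),R)) =?= app(app(app(app(k,B),k),B),app(W,d)).
Decompose app/2: app(N,1) =?= app(app(app(k,B),k),B),  app(succ(succ(4)),R) =?= app(W,d).
Decompose app/2: N =?= app(app(k,B),k),  1 =?= B.
Bind N := app(app(k,B),k); no other remaining equation mentions N.
Bind B := 1; no other remaining equation mentions B. Substituting into the earlier bindings gives Q := 1, N := app(app(k,1),k).
Decompose app/2: succ(succ(4)) =?= W,  R =?= d.
Bind W := succ(succ(4)); no other remaining equation mentions W. Substituting into the earlier binding gives Z := app(succ(succ(succ(4))),succ(succ(succ(4)))).
Bind R := d.
MGU = { Q := 1, Z := app(succ(succ(succ(4))),succ(succ(succ(4)))), L := app(d,unit), Y := 4, N := app(app(k,1),k), B := 1, W := succ(succ(4)), R := d }, so W := succ(succ(4)).

succ(succ(4))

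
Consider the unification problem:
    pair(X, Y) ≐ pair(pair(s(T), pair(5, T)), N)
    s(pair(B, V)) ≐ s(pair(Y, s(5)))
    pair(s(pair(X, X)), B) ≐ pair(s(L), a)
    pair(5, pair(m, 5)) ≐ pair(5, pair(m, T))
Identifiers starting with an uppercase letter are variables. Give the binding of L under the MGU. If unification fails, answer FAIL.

Decompose pair/2: X ≐ pair(s(T), pair(5, T)),  Y ≐ N.
Bind X := pair(s(T), pair(5, T)); substituting into the one remaining equation that mentions X gives: pair(s(pair(pair(s(T), pair(5, T)), pair(s(T), pair(5, T)))), B) ≐ pair(s(L), a).
Bind Y := N; substituting into the one remaining equation that mentions Y gives: s(pair(B, V)) ≐ s(pair(N, s(5))).
Decompose s/1: pair(B, V) ≐ pair(N, s(5)).
Decompose pair/2: B ≐ N,  V ≐ s(5).
Bind B := N; substituting into the one remaining equation that mentions B gives: pair(s(pair(pair(s(T), pair(5, T)), pair(s(T), pair(5, T)))), N) ≐ pair(s(L), a).
Bind V := s(5); no other remaining equation mentions V.
Decompose pair/2: s(pair(pair(s(T), pair(5, T)), pair(s(T), pair(5, T)))) ≐ s(L),  N ≐ a.
Decompose s/1: pair(pair(s(T), pair(5, T)), pair(s(T), pair(5, T))) ≐ L.
Bind L := pair(pair(s(T), pair(5, T)), pair(s(T), pair(5, T))); no other remaining equation mentions L.
Bind N := a; no other remaining equation mentions N. Substituting into the earlier bindings gives Y := a, B := a.
Decompose pair/2: 5 ≐ 5,  pair(m, 5) ≐ pair(m, T).
Delete trivial equation 5 ≐ 5.
Decompose pair/2: m ≐ m,  5 ≐ T.
Delete trivial equation m ≐ m.
Bind T := 5. Substituting into the earlier bindings gives X := pair(s(5), pair(5, 5)), L := pair(pair(s(5), pair(5, 5)), pair(s(5), pair(5, 5))).
MGU = { X ↦ pair(s(5), pair(5, 5)), Y ↦ a, B ↦ a, V ↦ s(5), L ↦ pair(pair(s(5), pair(5, 5)), pair(s(5), pair(5, 5))), N ↦ a, T ↦ 5 }, so L ↦ pair(pair(s(5), pair(5, 5)), pair(s(5), pair(5, 5))).

pair(pair(s(5), pair(5, 5)), pair(s(5), pair(5, 5)))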